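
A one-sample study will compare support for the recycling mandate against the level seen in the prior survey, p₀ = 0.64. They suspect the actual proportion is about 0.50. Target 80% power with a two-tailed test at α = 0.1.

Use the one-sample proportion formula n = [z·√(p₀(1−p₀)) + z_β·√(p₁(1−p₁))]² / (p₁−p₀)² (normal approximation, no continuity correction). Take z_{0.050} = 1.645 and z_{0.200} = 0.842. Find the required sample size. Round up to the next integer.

n = [z_{α/2}·√(p₀q₀) + z_β·√(p₁q₁)]² / (p₁ − p₀)²
  = [1.645·√(0.64·0.36) + 0.842·√(0.50·0.50)]² / (-0.14)²
  = [1.645·0.4800 + 0.842·0.5000]² / 0.0196
  = [1.2106]² / 0.0196
  = 74.77
Round up → n = 75.

n = 75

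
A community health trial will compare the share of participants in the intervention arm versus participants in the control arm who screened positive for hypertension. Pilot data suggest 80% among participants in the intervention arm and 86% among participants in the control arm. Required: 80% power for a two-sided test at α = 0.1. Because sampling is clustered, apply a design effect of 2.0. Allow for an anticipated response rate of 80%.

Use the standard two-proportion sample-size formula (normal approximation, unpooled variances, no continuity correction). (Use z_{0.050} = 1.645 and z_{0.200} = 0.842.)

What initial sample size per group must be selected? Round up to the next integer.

n = (z_{α/2} + z_β)² · [p₁(1−p₁) + p₂(1−p₂)] / (p₁ − p₂)²
  = (1.645 + 0.842)² · (0.80·0.20 + 0.86·0.14) / (-0.06)²
  = (2.487)² · (0.1600 + 0.1204) / 0.0036
  = 6.1852 · 0.2804 / 0.0036
  = 481.76
Design effect: 2.0 × 481.76 = 963.51.
Adjust for 80% response: 963.51 / 0.80 = 1204.39.
Round up → n = 1205 per group.

n = 1205 per group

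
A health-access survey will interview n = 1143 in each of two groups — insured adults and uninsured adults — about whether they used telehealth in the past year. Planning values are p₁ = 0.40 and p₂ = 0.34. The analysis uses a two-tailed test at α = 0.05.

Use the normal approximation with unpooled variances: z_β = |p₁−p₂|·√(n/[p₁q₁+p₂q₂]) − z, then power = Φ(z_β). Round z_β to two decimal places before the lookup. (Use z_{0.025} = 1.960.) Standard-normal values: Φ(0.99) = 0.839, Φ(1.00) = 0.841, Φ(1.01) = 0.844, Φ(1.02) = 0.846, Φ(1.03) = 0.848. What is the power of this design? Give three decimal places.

Power ≈ 0.846

z_β = |p₁−p₂|·√(n/[p₁q₁+p₂q₂]) − z_{α/2}
    = 0.06 · √(1143/0.4644) − 1.960
    = 0.06 · 49.6109 − 1.960
    = 2.9767 − 1.960 = 1.0167 → 1.02
Power = Φ(1.02) = 0.846.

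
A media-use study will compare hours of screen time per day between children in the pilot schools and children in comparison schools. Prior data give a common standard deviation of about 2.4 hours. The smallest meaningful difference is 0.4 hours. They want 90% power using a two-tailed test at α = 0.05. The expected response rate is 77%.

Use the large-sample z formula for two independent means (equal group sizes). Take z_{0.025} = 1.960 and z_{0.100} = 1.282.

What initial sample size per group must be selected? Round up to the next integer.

n = (z_{α/2} + z_β)² · (σ₁² + σ₂²) / δ²
  = (1.960 + 1.282)² · (2·2.4² = 11.52) / 0.4²
  = 10.5106 · 11.52 / 0.16
  = 756.76
Adjust for 77% response: 756.76 / 0.77 = 982.81.
Round up → n = 983 per group.

n = 983 per group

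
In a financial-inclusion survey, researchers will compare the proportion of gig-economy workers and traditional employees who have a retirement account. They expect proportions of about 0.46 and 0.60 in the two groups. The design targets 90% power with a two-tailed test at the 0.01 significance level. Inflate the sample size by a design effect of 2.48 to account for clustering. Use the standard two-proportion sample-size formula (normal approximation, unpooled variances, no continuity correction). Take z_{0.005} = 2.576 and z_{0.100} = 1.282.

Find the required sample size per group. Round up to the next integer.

n = (z_{α/2} + z_β)² · [p₁(1−p₁) + p₂(1−p₂)] / (p₁ − p₂)²
  = (2.576 + 1.282)² · (0.46·0.54 + 0.60·0.40) / (-0.14)²
  = (3.858)² · (0.2484 + 0.2400) / 0.0196
  = 14.8842 · 0.4884 / 0.0196
  = 370.89
Design effect: 2.48 × 370.89 = 919.80.
Round up → n = 920 per group.

n = 920 per group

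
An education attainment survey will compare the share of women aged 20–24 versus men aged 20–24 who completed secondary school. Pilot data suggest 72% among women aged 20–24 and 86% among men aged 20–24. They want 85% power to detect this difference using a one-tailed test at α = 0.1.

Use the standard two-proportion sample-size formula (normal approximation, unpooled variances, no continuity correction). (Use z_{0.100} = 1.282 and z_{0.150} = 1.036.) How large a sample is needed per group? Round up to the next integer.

n = (z_α + z_β)² · [p₁(1−p₁) + p₂(1−p₂)] / (p₁ − p₂)²
  = (1.282 + 1.036)² · (0.72·0.28 + 0.86·0.14) / (-0.14)²
  = (2.318)² · (0.2016 + 0.1204) / 0.0196
  = 5.3731 · 0.3220 / 0.0196
  = 88.27
Round up → n = 89 per group.

n = 89 per group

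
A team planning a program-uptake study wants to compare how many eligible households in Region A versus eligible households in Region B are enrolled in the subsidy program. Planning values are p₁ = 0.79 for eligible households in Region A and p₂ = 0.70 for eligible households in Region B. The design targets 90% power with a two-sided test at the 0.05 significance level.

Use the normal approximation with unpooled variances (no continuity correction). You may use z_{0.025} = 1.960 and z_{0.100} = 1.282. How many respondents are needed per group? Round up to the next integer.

n = 488 per group

n = (z_{α/2} + z_β)² · [p₁(1−p₁) + p₂(1−p₂)] / (p₁ − p₂)²
  = (1.960 + 1.282)² · (0.79·0.21 + 0.70·0.30) / (0.09)²
  = (3.242)² · (0.1659 + 0.2100) / 0.0081
  = 10.5106 · 0.3759 / 0.0081
  = 487.77
Round up → n = 488 per group.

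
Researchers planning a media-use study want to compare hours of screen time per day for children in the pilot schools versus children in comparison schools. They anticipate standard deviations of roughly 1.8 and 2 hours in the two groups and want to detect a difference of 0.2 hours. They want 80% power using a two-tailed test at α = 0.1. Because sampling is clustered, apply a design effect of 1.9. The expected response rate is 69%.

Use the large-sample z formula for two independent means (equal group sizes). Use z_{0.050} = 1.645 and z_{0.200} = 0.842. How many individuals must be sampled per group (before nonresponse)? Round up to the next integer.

n = 3083 per group

n = (z_{α/2} + z_β)² · (σ₁² + σ₂²) / δ²
  = (1.645 + 0.842)² · (1.8² + 2² = 7.24) / 0.2²
  = 6.1852 · 7.24 / 0.04
  = 1119.52
Design effect: 1.9 × 1119.52 = 2127.08.
Adjust for 69% response: 2127.08 / 0.69 = 3082.72.
Round up → n = 3083 per group.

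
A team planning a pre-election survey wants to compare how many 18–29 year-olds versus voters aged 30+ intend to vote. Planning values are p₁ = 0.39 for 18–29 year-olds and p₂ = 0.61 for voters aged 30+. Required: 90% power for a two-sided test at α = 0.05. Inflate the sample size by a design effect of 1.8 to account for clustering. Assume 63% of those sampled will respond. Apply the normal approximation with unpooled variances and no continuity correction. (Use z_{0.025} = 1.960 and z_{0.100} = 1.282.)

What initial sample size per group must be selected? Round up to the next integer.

n = 296 per group

n = (z_{α/2} + z_β)² · [p₁(1−p₁) + p₂(1−p₂)] / (p₁ − p₂)²
  = (1.960 + 1.282)² · (0.39·0.61 + 0.61·0.39) / (-0.22)²
  = (3.242)² · (0.2379 + 0.2379) / 0.0484
  = 10.5106 · 0.4758 / 0.0484
  = 103.32
Design effect: 1.8 × 103.32 = 185.98.
Adjust for 63% response: 185.98 / 0.63 = 295.21.
Round up → n = 296 per group.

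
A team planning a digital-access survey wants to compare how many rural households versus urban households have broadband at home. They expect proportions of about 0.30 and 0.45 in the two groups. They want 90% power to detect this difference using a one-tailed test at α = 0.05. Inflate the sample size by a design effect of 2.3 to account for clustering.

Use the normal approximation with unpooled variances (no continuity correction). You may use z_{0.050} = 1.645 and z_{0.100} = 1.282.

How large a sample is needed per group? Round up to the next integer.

n = (z_α + z_β)² · [p₁(1−p₁) + p₂(1−p₂)] / (p₁ − p₂)²
  = (1.645 + 1.282)² · (0.30·0.70 + 0.45·0.55) / (-0.15)²
  = (2.927)² · (0.2100 + 0.2475) / 0.0225
  = 8.5673 · 0.4575 / 0.0225
  = 174.20
Design effect: 2.3 × 174.20 = 400.67.
Round up → n = 401 per group.

n = 401 per group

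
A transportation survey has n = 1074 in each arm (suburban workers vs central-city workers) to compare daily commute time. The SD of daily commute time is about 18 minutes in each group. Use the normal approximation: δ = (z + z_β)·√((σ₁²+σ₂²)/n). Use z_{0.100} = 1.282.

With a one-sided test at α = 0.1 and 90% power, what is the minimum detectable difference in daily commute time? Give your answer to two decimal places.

Minimum detectable difference ≈ 1.99 minutes

δ = (z_α + z_β) · √((σ₁²+σ₂²)/n)
  = (1.282 + 1.282) · √(648/1074)
  = 2.564 · √0.60335
  = 2.564 · 0.7768
  = 1.9916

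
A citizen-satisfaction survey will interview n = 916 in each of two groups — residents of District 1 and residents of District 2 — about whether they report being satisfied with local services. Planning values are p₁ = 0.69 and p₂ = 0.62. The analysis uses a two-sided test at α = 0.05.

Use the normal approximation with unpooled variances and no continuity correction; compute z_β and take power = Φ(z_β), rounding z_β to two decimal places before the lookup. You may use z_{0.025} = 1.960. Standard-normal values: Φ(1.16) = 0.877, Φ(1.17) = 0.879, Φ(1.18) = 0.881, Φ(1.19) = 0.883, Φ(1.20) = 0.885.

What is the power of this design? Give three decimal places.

Power ≈ 0.885

z_β = |p₁−p₂|·√(n/[p₁q₁+p₂q₂]) − z_{α/2}
    = 0.07 · √(916/0.4495) − 1.960
    = 0.07 · 45.1422 − 1.960
    = 3.1600 − 1.960 = 1.2000 → 1.20
Power = Φ(1.20) = 0.885.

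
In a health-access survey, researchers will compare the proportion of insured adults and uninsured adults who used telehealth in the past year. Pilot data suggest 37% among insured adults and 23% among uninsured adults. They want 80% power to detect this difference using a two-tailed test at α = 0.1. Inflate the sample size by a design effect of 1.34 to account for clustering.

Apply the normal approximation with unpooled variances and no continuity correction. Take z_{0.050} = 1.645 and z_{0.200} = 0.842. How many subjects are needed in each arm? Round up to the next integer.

n = 174 per group

n = (z_{α/2} + z_β)² · [p₁(1−p₁) + p₂(1−p₂)] / (p₁ − p₂)²
  = (1.645 + 0.842)² · (0.37·0.63 + 0.23·0.77) / (0.14)²
  = (2.487)² · (0.2331 + 0.1771) / 0.0196
  = 6.1852 · 0.4102 / 0.0196
  = 129.45
Design effect: 1.34 × 129.45 = 173.46.
Round up → n = 174 per group.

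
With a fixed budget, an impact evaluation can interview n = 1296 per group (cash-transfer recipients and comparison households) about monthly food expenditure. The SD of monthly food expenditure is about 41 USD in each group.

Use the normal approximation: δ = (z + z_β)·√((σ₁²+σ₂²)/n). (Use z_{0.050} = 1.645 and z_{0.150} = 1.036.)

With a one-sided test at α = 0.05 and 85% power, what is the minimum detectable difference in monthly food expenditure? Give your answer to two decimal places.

δ = (z_α + z_β) · √((σ₁²+σ₂²)/n)
  = (1.645 + 1.036) · √(3362/1296)
  = 2.681 · √2.5941
  = 2.681 · 1.6106
  = 4.3181

Minimum detectable difference ≈ 4.32 USD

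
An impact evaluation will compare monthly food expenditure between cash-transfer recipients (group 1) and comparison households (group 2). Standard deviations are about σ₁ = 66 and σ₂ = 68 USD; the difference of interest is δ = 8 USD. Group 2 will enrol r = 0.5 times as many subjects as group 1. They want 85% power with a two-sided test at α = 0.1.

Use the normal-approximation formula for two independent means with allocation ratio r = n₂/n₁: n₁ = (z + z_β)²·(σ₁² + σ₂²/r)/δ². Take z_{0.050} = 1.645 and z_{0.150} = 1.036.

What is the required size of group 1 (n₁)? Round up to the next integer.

n₁ = 1528

n₁ = (z_{α/2} + z_β)² · (σ₁² + σ₂²/r) / δ²
   = (1.645 + 1.036)² · (66² + 68²/0.5) / 8²
   = 7.1878 · (4356 + 9248) / 64
   = 7.1878 · 13604 / 64
   = 1527.85
Round up → n₁ = 1528; n₂ = r·n₁ = 0.5 × 1528 = 764.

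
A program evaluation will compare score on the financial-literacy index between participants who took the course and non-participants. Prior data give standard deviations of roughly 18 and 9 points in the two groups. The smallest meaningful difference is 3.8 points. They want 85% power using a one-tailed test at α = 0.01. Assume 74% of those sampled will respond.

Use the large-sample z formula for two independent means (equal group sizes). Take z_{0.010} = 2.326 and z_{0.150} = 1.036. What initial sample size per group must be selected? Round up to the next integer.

n = 429 per group

n = (z_α + z_β)² · (σ₁² + σ₂²) / δ²
  = (2.326 + 1.036)² · (18² + 9² = 405) / 3.8²
  = 11.3030 · 405 / 14.44
  = 317.02
Adjust for 74% response: 317.02 / 0.74 = 428.40.
Round up → n = 429 per group.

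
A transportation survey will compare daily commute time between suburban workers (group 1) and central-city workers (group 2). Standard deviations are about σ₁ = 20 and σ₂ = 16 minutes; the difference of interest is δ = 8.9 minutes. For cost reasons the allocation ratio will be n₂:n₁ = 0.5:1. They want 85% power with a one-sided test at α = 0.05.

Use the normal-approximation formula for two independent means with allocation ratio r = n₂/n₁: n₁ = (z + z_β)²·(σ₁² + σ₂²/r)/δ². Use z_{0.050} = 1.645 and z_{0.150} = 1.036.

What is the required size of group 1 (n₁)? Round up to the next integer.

n₁ = (z_α + z_β)² · (σ₁² + σ₂²/r) / δ²
   = (1.645 + 1.036)² · (20² + 16²/0.5) / 8.9²
   = 7.1878 · (400 + 512) / 79.21
   = 7.1878 · 912 / 79.21
   = 82.76
Round up → n₁ = 83; n₂ = r·n₁ = 0.5 × 83 = 42.

n₁ = 83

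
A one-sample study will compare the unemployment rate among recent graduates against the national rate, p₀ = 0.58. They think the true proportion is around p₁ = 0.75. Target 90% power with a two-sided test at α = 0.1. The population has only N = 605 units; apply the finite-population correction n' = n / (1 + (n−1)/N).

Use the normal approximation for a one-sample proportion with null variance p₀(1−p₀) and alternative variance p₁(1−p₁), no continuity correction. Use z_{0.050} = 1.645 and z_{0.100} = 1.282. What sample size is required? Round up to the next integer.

n = 59

n = [z_{α/2}·√(p₀q₀) + z_β·√(p₁q₁)]² / (p₁ − p₀)²
  = [1.645·√(0.58·0.42) + 1.282·√(0.75·0.25)]² / (0.17)²
  = [1.645·0.4936 + 1.282·0.4330]² / 0.0289
  = [1.3670]² / 0.0289
  = 64.66
Finite-population correction (N = 605): 64.66 / (1 + (64.66 − 1)/605) = 58.51.
Round up → n = 59.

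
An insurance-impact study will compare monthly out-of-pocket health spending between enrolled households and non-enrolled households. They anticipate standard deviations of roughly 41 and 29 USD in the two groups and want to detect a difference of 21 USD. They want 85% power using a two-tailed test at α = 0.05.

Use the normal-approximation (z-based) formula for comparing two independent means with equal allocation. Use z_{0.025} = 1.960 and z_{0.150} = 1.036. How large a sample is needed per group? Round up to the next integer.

n = 52 per group

n = (z_{α/2} + z_β)² · (σ₁² + σ₂²) / δ²
  = (1.960 + 1.036)² · (41² + 29² = 2522) / 21²
  = 8.9760 · 2522 / 441
  = 51.33
Round up → n = 52 per group.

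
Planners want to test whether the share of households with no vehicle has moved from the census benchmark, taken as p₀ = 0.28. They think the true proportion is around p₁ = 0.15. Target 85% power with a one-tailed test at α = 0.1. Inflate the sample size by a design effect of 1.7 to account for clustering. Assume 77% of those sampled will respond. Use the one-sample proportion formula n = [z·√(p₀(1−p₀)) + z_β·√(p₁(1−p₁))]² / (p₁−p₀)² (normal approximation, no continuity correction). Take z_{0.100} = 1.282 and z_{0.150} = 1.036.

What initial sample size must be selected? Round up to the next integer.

n = 117

n = [z_α·√(p₀q₀) + z_β·√(p₁q₁)]² / (p₁ − p₀)²
  = [1.282·√(0.28·0.72) + 1.036·√(0.15·0.85)]² / (-0.13)²
  = [1.282·0.4490 + 1.036·0.3571]² / 0.0169
  = [0.9455]² / 0.0169
  = 52.90
Design effect: 1.7 × 52.90 = 89.93.
Adjust for 77% response: 89.93 / 0.77 = 116.80.
Round up → n = 117.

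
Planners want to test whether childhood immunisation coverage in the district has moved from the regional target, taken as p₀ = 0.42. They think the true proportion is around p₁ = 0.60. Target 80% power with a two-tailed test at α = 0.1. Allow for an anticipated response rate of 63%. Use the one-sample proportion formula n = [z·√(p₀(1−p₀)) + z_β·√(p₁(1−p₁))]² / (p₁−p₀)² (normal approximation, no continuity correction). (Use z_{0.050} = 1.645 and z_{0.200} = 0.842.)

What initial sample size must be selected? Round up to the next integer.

n = 74

n = [z_{α/2}·√(p₀q₀) + z_β·√(p₁q₁)]² / (p₁ − p₀)²
  = [1.645·√(0.42·0.58) + 0.842·√(0.60·0.40)]² / (0.18)²
  = [1.645·0.4936 + 0.842·0.4899]² / 0.0324
  = [1.2244]² / 0.0324
  = 46.27
Adjust for 63% response: 46.27 / 0.63 = 73.44.
Round up → n = 74.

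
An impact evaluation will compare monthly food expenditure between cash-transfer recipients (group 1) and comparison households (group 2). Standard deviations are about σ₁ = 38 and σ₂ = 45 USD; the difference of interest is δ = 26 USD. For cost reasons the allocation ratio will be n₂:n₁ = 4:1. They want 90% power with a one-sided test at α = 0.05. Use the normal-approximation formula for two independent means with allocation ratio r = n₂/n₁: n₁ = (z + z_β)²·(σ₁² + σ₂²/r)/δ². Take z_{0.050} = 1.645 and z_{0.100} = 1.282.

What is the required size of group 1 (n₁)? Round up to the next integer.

n₁ = (z_α + z_β)² · (σ₁² + σ₂²/r) / δ²
   = (1.645 + 1.282)² · (38² + 45²/4) / 26²
   = 8.5673 · (1444 + 506.25) / 676
   = 8.5673 · 1950.2 / 676
   = 24.72
Round up → n₁ = 25; n₂ = r·n₁ = 4 × 25 = 100.

n₁ = 25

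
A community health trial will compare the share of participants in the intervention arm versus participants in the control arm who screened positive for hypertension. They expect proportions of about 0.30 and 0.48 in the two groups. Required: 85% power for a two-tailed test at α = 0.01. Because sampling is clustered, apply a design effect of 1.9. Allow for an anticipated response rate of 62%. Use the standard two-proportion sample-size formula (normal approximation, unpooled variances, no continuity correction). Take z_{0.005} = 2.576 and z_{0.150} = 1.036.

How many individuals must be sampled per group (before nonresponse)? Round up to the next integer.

n = 568 per group

n = (z_{α/2} + z_β)² · [p₁(1−p₁) + p₂(1−p₂)] / (p₁ − p₂)²
  = (2.576 + 1.036)² · (0.30·0.70 + 0.48·0.52) / (-0.18)²
  = (3.612)² · (0.2100 + 0.2496) / 0.0324
  = 13.0465 · 0.4596 / 0.0324
  = 185.07
Design effect: 1.9 × 185.07 = 351.63.
Adjust for 62% response: 351.63 / 0.62 = 567.14.
Round up → n = 568 per group.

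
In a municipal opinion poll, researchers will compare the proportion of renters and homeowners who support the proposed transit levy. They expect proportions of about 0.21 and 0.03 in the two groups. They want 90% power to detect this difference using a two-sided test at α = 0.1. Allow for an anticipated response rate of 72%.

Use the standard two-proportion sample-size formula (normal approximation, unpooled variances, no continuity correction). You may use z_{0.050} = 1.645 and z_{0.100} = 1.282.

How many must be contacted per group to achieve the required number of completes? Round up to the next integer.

n = 72 per group

n = (z_{α/2} + z_β)² · [p₁(1−p₁) + p₂(1−p₂)] / (p₁ − p₂)²
  = (1.645 + 1.282)² · (0.21·0.79 + 0.03·0.97) / (0.18)²
  = (2.927)² · (0.1659 + 0.0291) / 0.0324
  = 8.5673 · 0.1950 / 0.0324
  = 51.56
Adjust for 72% response: 51.56 / 0.72 = 71.61.
Round up → n = 72 per group.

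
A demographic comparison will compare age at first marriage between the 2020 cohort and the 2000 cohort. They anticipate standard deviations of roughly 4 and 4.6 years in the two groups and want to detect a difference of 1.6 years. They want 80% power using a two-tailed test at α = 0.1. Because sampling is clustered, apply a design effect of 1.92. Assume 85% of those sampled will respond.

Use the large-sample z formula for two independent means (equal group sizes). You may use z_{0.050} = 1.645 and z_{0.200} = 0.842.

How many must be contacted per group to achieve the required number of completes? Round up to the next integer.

n = (z_{α/2} + z_β)² · (σ₁² + σ₂²) / δ²
  = (1.645 + 0.842)² · (4² + 4.6² = 37.16) / 1.6²
  = 6.1852 · 37.16 / 2.56
  = 89.78
Design effect: 1.92 × 89.78 = 172.38.
Adjust for 85% response: 172.38 / 0.85 = 202.80.
Round up → n = 203 per group.

n = 203 per group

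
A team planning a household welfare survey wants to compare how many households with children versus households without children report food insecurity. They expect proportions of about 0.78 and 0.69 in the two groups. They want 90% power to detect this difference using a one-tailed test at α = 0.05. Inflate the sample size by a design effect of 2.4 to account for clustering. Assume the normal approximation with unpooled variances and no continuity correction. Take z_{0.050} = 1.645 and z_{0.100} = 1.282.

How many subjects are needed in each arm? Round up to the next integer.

n = (z_α + z_β)² · [p₁(1−p₁) + p₂(1−p₂)] / (p₁ − p₂)²
  = (1.645 + 1.282)² · (0.78·0.22 + 0.69·0.31) / (0.09)²
  = (2.927)² · (0.1716 + 0.2139) / 0.0081
  = 8.5673 · 0.3855 / 0.0081
  = 407.74
Design effect: 2.4 × 407.74 = 978.58.
Round up → n = 979 per group.

n = 979 per group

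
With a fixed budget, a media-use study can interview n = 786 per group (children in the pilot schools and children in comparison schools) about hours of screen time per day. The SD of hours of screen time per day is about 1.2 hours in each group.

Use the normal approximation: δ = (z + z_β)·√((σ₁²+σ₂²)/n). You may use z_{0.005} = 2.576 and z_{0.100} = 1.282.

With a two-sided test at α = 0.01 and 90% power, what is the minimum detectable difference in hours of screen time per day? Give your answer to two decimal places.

δ = (z_{α/2} + z_β) · √((σ₁²+σ₂²)/n)
  = (2.576 + 1.282) · √(2.88/786)
  = 3.858 · √0.00366
  = 3.858 · 0.0605
  = 0.2335

Minimum detectable difference ≈ 0.23 hours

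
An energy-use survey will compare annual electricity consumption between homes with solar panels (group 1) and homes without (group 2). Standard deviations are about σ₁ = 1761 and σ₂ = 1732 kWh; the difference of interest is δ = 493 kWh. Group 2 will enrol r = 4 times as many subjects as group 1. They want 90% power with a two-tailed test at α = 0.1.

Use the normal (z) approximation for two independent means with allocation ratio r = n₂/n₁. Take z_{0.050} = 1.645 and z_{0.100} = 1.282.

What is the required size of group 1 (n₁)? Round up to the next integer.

n₁ = (z_{α/2} + z_β)² · (σ₁² + σ₂²/r) / δ²
   = (1.645 + 1.282)² · (1761² + 1732²/4) / 493²
   = 8.5673 · (3101121 + 749956) / 243049
   = 8.5673 · 3851077 / 243049
   = 135.75
Round up → n₁ = 136; n₂ = r·n₁ = 4 × 136 = 544.

n₁ = 136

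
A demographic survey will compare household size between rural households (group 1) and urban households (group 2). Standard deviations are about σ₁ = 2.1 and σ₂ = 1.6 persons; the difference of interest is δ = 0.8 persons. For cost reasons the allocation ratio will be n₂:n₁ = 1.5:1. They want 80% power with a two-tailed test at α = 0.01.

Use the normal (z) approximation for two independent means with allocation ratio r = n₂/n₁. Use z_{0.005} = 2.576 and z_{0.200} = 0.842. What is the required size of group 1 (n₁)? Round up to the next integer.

n₁ = (z_{α/2} + z_β)² · (σ₁² + σ₂²/r) / δ²
   = (2.576 + 0.842)² · (2.1² + 1.6²/1.5) / 0.8²
   = 11.6827 · (4.41 + 1.7067) / 0.64
   = 11.6827 · 6.1167 / 0.64
   = 111.66
Round up → n₁ = 112; n₂ = r·n₁ = 1.5 × 112 = 168.

n₁ = 112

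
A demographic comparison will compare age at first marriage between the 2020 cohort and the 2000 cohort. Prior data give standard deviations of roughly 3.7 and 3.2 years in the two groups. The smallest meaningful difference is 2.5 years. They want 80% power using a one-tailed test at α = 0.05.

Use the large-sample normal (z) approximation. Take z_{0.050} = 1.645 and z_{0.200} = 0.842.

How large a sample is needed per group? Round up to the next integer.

n = 24 per group

n = (z_α + z_β)² · (σ₁² + σ₂²) / δ²
  = (1.645 + 0.842)² · (3.7² + 3.2² = 23.93) / 2.5²
  = 6.1852 · 23.93 / 6.25
  = 23.68
Round up → n = 24 per group.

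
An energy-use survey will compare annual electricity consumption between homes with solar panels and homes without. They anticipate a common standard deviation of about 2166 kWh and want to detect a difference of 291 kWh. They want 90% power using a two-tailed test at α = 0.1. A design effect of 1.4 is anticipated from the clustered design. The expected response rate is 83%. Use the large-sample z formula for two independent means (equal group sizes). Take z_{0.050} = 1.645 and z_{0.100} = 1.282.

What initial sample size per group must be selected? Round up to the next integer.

n = (z_{α/2} + z_β)² · (σ₁² + σ₂²) / δ²
  = (1.645 + 1.282)² · (2·2166² = 9383112) / 291²
  = 8.5673 · 9383112 / 84681
  = 949.31
Design effect: 1.4 × 949.31 = 1329.03.
Adjust for 83% response: 1329.03 / 0.83 = 1601.24.
Round up → n = 1602 per group.

n = 1602 per group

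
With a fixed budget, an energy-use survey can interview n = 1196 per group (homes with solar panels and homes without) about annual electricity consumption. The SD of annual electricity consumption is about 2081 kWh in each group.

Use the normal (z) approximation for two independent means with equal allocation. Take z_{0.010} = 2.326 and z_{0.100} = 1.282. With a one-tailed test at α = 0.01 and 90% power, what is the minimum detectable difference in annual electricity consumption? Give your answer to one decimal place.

δ = (z_α + z_β) · √((σ₁²+σ₂²)/n)
  = (2.326 + 1.282) · √(8661122/1196)
  = 3.608 · √7241.7
  = 3.608 · 85.0984
  = 307.0351

Minimum detectable difference ≈ 307.0 kWh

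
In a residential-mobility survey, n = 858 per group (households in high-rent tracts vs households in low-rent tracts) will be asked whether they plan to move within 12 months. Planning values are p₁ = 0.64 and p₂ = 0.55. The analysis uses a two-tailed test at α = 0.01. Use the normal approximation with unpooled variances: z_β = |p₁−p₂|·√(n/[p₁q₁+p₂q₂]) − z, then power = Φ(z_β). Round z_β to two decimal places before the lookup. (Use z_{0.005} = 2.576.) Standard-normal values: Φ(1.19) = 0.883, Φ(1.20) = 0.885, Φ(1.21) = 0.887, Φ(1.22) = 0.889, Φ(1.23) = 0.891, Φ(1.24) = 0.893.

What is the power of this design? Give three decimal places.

Power ≈ 0.893

z_β = |p₁−p₂|·√(n/[p₁q₁+p₂q₂]) − z_{α/2}
    = 0.09 · √(858/0.4779) − 2.576
    = 0.09 · 42.3716 − 2.576
    = 3.8134 − 2.576 = 1.2374 → 1.24
Power = Φ(1.24) = 0.893.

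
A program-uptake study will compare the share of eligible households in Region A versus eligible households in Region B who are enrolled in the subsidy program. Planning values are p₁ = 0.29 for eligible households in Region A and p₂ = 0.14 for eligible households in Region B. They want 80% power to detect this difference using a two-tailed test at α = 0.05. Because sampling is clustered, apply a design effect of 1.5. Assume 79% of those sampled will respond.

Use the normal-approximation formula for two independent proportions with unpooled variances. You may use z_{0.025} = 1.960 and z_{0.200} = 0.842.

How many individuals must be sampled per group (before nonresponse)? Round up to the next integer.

n = (z_{α/2} + z_β)² · [p₁(1−p₁) + p₂(1−p₂)] / (p₁ − p₂)²
  = (1.960 + 0.842)² · (0.29·0.71 + 0.14·0.86) / (0.15)²
  = (2.802)² · (0.2059 + 0.1204) / 0.0225
  = 7.8512 · 0.3263 / 0.0225
  = 113.86
Design effect: 1.5 × 113.86 = 170.79.
Adjust for 79% response: 170.79 / 0.79 = 216.19.
Round up → n = 217 per group.

n = 217 per group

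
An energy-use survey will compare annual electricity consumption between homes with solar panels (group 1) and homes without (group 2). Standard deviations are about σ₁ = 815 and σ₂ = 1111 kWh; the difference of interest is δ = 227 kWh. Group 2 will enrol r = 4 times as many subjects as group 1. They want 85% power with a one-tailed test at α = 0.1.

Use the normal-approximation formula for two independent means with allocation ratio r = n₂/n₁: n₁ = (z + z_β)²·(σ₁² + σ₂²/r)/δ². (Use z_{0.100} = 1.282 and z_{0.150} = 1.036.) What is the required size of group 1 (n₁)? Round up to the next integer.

n₁ = (z_α + z_β)² · (σ₁² + σ₂²/r) / δ²
   = (1.282 + 1.036)² · (815² + 1111²/4) / 227²
   = 5.3731 · (664225 + 308580.2) / 51529
   = 5.3731 · 972805.2 / 51529
   = 101.44
Round up → n₁ = 102; n₂ = r·n₁ = 4 × 102 = 408.

n₁ = 102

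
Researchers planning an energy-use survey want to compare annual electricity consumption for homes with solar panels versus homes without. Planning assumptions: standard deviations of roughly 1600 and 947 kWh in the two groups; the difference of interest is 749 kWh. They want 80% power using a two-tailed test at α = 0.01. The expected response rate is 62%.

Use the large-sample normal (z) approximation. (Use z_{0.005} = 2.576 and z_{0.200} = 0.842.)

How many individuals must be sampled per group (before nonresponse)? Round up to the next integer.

n = (z_{α/2} + z_β)² · (σ₁² + σ₂²) / δ²
  = (2.576 + 0.842)² · (1600² + 947² = 3456809) / 749²
  = 11.6827 · 3456809 / 561001
  = 71.99
Adjust for 62% response: 71.99 / 0.62 = 116.11.
Round up → n = 117 per group.

n = 117 per group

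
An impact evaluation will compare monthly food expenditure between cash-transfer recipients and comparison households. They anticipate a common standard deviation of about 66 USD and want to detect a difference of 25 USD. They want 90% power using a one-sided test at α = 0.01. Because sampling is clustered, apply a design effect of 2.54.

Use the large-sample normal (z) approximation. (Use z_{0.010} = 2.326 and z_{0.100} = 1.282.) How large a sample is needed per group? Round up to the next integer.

n = (z_α + z_β)² · (σ₁² + σ₂²) / δ²
  = (2.326 + 1.282)² · (2·66² = 8712) / 25²
  = 13.0177 · 8712 / 625
  = 181.46
Design effect: 2.54 × 181.46 = 460.90.
Round up → n = 461 per group.

n = 461 per group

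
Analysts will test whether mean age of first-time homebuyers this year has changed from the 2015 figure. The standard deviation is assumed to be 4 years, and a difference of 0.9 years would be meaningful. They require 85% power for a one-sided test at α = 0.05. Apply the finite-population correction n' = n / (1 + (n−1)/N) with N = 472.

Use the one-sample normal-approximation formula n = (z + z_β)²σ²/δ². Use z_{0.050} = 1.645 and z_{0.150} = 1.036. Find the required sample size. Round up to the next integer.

n = 110

n = (z_α + z_β)² · σ² / δ²
  = (1.645 + 1.036)² · 4² / 0.9²
  = 7.1878 · 16 / 0.81
  = 141.98
Finite-population correction (N = 472): 141.98 / (1 + (141.98 − 1)/472) = 109.33.
Round up → n = 110.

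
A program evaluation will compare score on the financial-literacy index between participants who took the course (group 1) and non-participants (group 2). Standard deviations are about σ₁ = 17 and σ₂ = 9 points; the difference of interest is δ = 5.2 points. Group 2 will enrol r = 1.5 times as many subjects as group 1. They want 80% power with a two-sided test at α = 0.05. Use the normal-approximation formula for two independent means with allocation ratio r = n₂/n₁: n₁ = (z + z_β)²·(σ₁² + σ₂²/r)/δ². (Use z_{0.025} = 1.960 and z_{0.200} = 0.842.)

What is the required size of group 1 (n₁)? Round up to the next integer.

n₁ = (z_{α/2} + z_β)² · (σ₁² + σ₂²/r) / δ²
   = (1.960 + 0.842)² · (17² + 9²/1.5) / 5.2²
   = 7.8512 · (289 + 54) / 27.04
   = 7.8512 · 343 / 27.04
   = 99.59
Round up → n₁ = 100; n₂ = r·n₁ = 1.5 × 100 = 150.

n₁ = 100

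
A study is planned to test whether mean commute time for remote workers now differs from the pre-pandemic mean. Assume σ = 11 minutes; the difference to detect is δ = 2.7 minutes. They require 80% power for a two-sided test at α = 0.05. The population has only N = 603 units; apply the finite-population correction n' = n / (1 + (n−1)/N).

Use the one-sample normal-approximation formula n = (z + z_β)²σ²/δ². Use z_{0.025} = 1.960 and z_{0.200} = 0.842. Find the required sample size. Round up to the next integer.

n = 108

n = (z_{α/2} + z_β)² · σ² / δ²
  = (1.960 + 0.842)² · 11² / 2.7²
  = 7.8512 · 121 / 7.29
  = 130.31
Finite-population correction (N = 603): 130.31 / (1 + (130.31 − 1)/603) = 107.30.
Round up → n = 108.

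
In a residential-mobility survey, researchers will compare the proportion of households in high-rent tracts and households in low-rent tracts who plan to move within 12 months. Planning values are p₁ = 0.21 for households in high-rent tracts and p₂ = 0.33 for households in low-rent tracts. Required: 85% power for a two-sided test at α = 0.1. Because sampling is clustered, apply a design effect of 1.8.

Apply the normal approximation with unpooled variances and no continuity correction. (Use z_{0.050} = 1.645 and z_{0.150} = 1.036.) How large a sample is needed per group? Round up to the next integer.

n = 348 per group

n = (z_{α/2} + z_β)² · [p₁(1−p₁) + p₂(1−p₂)] / (p₁ − p₂)²
  = (1.645 + 1.036)² · (0.21·0.79 + 0.33·0.67) / (-0.12)²
  = (2.681)² · (0.1659 + 0.2211) / 0.0144
  = 7.1878 · 0.3870 / 0.0144
  = 193.17
Design effect: 1.8 × 193.17 = 347.71.
Round up → n = 348 per group.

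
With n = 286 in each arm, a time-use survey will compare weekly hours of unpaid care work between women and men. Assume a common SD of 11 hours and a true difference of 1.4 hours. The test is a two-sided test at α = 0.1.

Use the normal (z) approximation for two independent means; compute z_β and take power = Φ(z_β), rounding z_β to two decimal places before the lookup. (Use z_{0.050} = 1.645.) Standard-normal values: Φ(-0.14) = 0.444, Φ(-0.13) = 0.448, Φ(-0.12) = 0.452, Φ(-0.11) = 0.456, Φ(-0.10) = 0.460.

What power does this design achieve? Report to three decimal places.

Power ≈ 0.452

z_β = δ·√(n/(σ₁²+σ₂²)) − z_{α/2}
    = 1.4 · √(286/242) − 1.645
    = 1.4 · 1.08711 − 1.645
    = 1.5220 − 1.645 = -0.1230 → -0.12
Power = Φ(-0.12) = 0.452.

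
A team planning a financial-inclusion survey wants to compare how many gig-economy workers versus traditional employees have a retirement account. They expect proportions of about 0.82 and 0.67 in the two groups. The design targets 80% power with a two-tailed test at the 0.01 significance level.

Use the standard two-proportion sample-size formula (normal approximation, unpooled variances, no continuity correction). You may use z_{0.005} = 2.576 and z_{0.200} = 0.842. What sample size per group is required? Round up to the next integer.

n = 192 per group

n = (z_{α/2} + z_β)² · [p₁(1−p₁) + p₂(1−p₂)] / (p₁ − p₂)²
  = (2.576 + 0.842)² · (0.82·0.18 + 0.67·0.33) / (0.15)²
  = (3.418)² · (0.1476 + 0.2211) / 0.0225
  = 11.6827 · 0.3687 / 0.0225
  = 191.44
Round up → n = 192 per group.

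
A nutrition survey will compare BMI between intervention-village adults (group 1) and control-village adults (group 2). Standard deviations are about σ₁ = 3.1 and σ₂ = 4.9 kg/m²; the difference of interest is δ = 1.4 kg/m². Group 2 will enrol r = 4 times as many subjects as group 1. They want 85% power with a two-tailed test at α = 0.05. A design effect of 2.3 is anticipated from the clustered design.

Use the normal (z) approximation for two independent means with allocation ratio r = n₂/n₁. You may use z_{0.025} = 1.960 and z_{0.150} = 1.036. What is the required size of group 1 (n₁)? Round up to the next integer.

n₁ = (z_{α/2} + z_β)² · (σ₁² + σ₂²/r) / δ²
   = (1.960 + 1.036)² · (3.1² + 4.9²/4) / 1.4²
   = 8.9760 · (9.61 + 6.0025) / 1.96
   = 8.9760 · 15.6125 / 1.96
   = 71.50
Design effect: 2.3 × 71.50 = 164.45.
Round up → n₁ = 165; n₂ = r·n₁ = 4 × 165 = 660.

n₁ = 165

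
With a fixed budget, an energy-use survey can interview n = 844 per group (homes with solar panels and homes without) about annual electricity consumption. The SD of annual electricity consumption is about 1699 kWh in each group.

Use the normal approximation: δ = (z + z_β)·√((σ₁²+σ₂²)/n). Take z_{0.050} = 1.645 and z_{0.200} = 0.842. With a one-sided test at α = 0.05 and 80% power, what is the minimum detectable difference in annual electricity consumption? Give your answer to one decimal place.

Minimum detectable difference ≈ 205.7 kWh

δ = (z_α + z_β) · √((σ₁²+σ₂²)/n)
  = (1.645 + 0.842) · √(5773202/844)
  = 2.487 · √6840.3
  = 2.487 · 82.7060
  = 205.6899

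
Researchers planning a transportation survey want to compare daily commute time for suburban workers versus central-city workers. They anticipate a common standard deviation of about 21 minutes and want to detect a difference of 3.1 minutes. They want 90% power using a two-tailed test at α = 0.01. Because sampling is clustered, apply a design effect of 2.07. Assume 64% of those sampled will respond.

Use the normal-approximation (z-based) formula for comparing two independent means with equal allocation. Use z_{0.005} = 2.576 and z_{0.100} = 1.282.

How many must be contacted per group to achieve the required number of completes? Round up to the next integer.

n = 4419 per group

n = (z_{α/2} + z_β)² · (σ₁² + σ₂²) / δ²
  = (2.576 + 1.282)² · (2·21² = 882) / 3.1²
  = 14.8842 · 882 / 9.61
  = 1366.06
Design effect: 2.07 × 1366.06 = 2827.74.
Adjust for 64% response: 2827.74 / 0.64 = 4418.35.
Round up → n = 4419 per group.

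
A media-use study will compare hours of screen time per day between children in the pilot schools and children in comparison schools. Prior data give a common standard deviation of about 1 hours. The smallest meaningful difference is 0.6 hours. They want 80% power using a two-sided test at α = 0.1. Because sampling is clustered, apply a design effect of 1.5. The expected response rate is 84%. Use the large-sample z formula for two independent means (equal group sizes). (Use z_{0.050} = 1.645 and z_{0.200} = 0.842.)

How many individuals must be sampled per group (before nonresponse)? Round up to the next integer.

n = 62 per group

n = (z_{α/2} + z_β)² · (σ₁² + σ₂²) / δ²
  = (1.645 + 0.842)² · (2·1² = 2) / 0.6²
  = 6.1852 · 2 / 0.36
  = 34.36
Design effect: 1.5 × 34.36 = 51.54.
Adjust for 84% response: 51.54 / 0.84 = 61.36.
Round up → n = 62 per group.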